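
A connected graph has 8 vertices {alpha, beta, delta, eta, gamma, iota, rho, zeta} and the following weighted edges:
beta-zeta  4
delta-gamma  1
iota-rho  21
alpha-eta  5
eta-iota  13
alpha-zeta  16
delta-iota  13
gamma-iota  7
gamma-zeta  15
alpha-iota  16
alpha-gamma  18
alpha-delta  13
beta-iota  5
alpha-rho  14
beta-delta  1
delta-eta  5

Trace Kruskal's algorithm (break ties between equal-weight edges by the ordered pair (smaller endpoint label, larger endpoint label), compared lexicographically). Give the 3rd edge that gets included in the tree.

Kruskal: consider edges lightest-first.
beta-delta (1): add — endpoints in different components.
delta-gamma (1): add — endpoints in different components.
beta-zeta (4): add — endpoints in different components.
alpha-eta (5): add — endpoints in different components.
beta-iota (5): add — endpoints in different components.
delta-eta (5): add — endpoints in different components.
gamma-iota (7): skip — gamma and iota already connected.
alpha-delta (13): skip — delta and alpha already connected.
delta-iota (13): skip — delta and iota already connected.
eta-iota (13): skip — iota and eta already connected.
alpha-rho (14): add — endpoints in different components.
The 3rd edge added is beta-zeta.

beta-zeta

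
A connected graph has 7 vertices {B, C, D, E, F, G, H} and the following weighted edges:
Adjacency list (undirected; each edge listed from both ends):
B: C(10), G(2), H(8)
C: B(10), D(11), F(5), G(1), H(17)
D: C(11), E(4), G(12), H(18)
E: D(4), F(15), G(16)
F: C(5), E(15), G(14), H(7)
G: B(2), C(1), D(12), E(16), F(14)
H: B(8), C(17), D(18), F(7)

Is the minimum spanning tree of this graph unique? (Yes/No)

Yes

Sort edges by weight, then run Kruskal:
C G (1): add. Components now {B} {C,G} {D} {E} {F} {H}
B G (2): add. Components now {B,C,G} {D} {E} {F} {H}
D E (4): add. Components now {B,C,G} {D,E} {F} {H}
C F (5): add. Components now {B,C,F,G} {D,E} {H}
F H (7): add. Components now {B,C,F,G,H} {D,E}
B H (8): skip — B and H already connected.
B C (10): skip — B and C already connected.
C D (11): add. Components now {B,C,D,E,F,G,H}
Every non-tree edge has weight strictly greater than the heaviest edge on the tree path between its endpoints, so the MST is unique.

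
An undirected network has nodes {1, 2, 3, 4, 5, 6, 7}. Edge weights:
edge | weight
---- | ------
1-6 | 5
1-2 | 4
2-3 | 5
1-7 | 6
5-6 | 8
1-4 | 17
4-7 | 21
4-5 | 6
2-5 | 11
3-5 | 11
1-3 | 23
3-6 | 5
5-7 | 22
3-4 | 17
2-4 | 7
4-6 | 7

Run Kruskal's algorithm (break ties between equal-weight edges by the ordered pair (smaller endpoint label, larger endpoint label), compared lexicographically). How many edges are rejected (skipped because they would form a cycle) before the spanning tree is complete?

1

Kruskal's algorithm — process edges by increasing weight (ties by edge label):
1-2 (4): add — endpoints in different components.
1-6 (5): add — endpoints in different components.
2-3 (5): add — endpoints in different components.
3-6 (5): skip — 3 and 6 already connected.
1-7 (6): add — endpoints in different components.
4-5 (6): add — endpoints in different components.
2-4 (7): add — endpoints in different components.
Edges rejected before the tree was complete: 1.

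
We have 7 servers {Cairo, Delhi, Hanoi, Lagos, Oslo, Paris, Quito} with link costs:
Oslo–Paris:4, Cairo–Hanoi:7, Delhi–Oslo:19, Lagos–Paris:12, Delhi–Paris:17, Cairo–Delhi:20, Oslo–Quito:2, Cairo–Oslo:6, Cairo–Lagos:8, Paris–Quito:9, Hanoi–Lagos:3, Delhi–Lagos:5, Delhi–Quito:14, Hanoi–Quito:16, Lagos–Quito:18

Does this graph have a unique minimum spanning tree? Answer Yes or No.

Kruskal's algorithm — process edges by increasing weight (ties by edge label):
Oslo–Quito (2): add — endpoints in different components.
Hanoi–Lagos (3): add — endpoints in different components.
Oslo–Paris (4): add — endpoints in different components.
Delhi–Lagos (5): add — endpoints in different components.
Cairo–Oslo (6): add — endpoints in different components.
Cairo–Hanoi (7): add — endpoints in different components.
Every non-tree edge has weight strictly greater than the heaviest edge on the tree path between its endpoints, so the MST is unique.

Yes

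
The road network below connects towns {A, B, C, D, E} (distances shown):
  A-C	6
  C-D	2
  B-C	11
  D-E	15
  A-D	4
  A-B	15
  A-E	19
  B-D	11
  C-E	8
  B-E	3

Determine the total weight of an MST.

Prim, starting at E.
Step 1: cheapest edge leaving the tree is B-E (3); add B.
Step 2: cheapest edge leaving the tree is C-E (8); add C.
Step 3: cheapest edge leaving the tree is C-D (2); add D.
Step 4: cheapest edge leaving the tree is A-D (4); add A.
MST edges: B-E, C-E, C-D, A-D; total weight 3+8+2+4 = 17.

17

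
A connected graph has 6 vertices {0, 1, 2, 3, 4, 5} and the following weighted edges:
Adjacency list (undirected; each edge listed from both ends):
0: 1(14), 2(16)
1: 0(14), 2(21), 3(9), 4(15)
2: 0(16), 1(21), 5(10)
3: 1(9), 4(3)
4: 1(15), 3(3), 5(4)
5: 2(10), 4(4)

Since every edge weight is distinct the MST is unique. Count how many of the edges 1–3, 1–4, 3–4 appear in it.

Sort edges by weight, then run Kruskal:
3–4 (3): add — endpoints in different components.
4–5 (4): add — endpoints in different components.
1–3 (9): add — endpoints in different components.
2–5 (10): add — endpoints in different components.
0–1 (14): add — endpoints in different components.
MST edge set: {3–4, 4–5, 1–3, 2–5, 0–1}.
Of the listed edges, {1–3, 3–4} are in the MST → 2.

2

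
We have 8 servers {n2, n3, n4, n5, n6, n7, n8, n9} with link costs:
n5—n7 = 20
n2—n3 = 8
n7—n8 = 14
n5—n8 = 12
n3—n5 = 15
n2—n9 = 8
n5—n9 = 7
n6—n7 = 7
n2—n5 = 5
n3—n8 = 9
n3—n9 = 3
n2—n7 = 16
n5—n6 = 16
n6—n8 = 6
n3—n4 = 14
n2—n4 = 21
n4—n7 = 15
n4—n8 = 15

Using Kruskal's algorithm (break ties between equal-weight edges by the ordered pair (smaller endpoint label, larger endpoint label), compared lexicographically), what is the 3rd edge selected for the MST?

n6-n8

Kruskal: consider edges lightest-first.
n3—n9 (3): add — endpoints in different components.
n2—n5 (5): add — endpoints in different components.
n6—n8 (6): add — endpoints in different components.
n5—n9 (7): add — endpoints in different components.
n6—n7 (7): add — endpoints in different components.
n2—n3 (8): skip — n2 and n3 already connected.
n2—n9 (8): skip — n2 and n9 already connected.
n3—n8 (9): add — endpoints in different components.
n5—n8 (12): skip — n5 and n8 already connected.
n3—n4 (14): add — endpoints in different components.
The 3rd edge added is n6—n8.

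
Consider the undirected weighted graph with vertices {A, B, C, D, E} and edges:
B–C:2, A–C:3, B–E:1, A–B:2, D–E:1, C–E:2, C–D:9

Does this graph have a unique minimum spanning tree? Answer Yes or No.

Kruskal's algorithm — process edges by increasing weight (ties by edge label):
B–E (1): add — endpoints in different components.
D–E (1): add — endpoints in different components.
A–B (2): add — endpoints in different components.
B–C (2): add — endpoints in different components.
Non-tree edge C–E has weight 2, equal to the heaviest edge on its tree cycle — swapping gives another MST of the same weight. Not unique.

No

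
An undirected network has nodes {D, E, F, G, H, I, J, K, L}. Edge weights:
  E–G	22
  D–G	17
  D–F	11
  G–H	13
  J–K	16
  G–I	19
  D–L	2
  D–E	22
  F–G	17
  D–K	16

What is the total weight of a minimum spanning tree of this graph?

116

Sort edges by weight, then run Kruskal:
D–L (2): add — endpoints in different components.
D–F (11): add — endpoints in different components.
G–H (13): add — endpoints in different components.
D–K (16): add — endpoints in different components.
J–K (16): add — endpoints in different components.
D–G (17): add — endpoints in different components.
F–G (17): skip — F and G already connected.
G–I (19): add — endpoints in different components.
D–E (22): add — endpoints in different components.
MST edges: D–L, D–F, G–H, D–K, J–K, D–G, G–I, D–E; total weight 2+11+13+16+16+17+19+22 = 116.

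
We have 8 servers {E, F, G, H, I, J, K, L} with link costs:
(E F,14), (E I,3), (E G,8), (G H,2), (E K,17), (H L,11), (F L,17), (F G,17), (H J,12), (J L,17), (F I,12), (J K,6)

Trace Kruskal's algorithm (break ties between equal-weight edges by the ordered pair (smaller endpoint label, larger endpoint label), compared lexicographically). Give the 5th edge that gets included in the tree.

Sort edges by weight, then run Kruskal:
G H (2): add — endpoints in different components.
E I (3): add — endpoints in different components.
J K (6): add — endpoints in different components.
E G (8): add — endpoints in different components.
H L (11): add — endpoints in different components.
F I (12): add — endpoints in different components.
H J (12): add — endpoints in different components.
The 5th edge added is H L.

H-L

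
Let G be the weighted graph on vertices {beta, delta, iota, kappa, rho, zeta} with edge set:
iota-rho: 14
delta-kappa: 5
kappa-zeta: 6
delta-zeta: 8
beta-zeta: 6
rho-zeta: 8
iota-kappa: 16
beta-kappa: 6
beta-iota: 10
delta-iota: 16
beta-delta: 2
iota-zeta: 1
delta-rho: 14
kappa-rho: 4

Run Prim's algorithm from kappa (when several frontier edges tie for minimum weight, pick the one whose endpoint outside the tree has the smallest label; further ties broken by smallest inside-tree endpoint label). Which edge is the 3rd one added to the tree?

Prim, starting at kappa.
Step 1: frontier [kappa-rho 4, delta-kappa 5, beta-kappa 6, kappa-zeta 6, iota-kappa 16] → take kappa-rho (4); add rho.
Step 2: frontier [delta-kappa 5, beta-kappa 6, kappa-zeta 6, iota-kappa 16, rho-zeta 8, delta-rho 14, iota-rho 14] → take delta-kappa (5); add delta.
Step 3: frontier [beta-delta 2, delta-zeta 8, delta-iota 16, beta-kappa 6, kappa-zeta 6, iota-kappa 16, rho-zeta 8, iota-rho 14] → take beta-delta (2); add beta.
Step 4: frontier [beta-zeta 6, beta-iota 10, delta-zeta 8, delta-iota 16, kappa-zeta 6, iota-kappa 16, rho-zeta 8, iota-rho 14] → take beta-zeta (6); add zeta.
Step 5: frontier [beta-iota 10, delta-iota 16, iota-kappa 16, iota-rho 14, iota-zeta 1] → take iota-zeta (1); add iota.
The 3rd edge added is beta-delta.

beta-delta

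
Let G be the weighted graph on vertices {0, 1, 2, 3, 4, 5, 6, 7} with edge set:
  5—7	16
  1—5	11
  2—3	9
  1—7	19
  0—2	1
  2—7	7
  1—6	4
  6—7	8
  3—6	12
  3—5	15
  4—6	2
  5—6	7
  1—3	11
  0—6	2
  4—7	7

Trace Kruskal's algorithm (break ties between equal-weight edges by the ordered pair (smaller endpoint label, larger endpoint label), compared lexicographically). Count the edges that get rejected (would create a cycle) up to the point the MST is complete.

2

Kruskal: consider edges lightest-first.
0—2 (1): add — endpoints in different components.
0—6 (2): add — endpoints in different components.
4—6 (2): add — endpoints in different components.
1—6 (4): add — endpoints in different components.
2—7 (7): add — endpoints in different components.
4—7 (7): skip — 4 and 7 already connected.
5—6 (7): add — endpoints in different components.
6—7 (8): skip — 6 and 7 already connected.
2—3 (9): add — endpoints in different components.
Edges rejected before the tree was complete: 2.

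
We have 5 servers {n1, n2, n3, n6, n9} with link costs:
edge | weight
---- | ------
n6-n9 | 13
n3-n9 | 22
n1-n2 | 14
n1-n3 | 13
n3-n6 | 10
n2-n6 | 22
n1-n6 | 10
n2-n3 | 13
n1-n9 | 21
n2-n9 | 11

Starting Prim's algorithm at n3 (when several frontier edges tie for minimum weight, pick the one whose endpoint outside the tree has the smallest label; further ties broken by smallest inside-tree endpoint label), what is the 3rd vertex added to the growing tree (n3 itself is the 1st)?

n1

Grow the tree from n3 using Prim:
Step 1: cheapest edge leaving the tree is n3-n6 (10); add n6.
Step 2: cheapest edge leaving the tree is n1-n6 (10); add n1.
Step 3: cheapest edge leaving the tree is n2-n3 (13); add n2.
Step 4: cheapest edge leaving the tree is n2-n9 (11); add n9.
Vertex order: n3, n6, n1, n2, n9. The 3rd vertex is n1.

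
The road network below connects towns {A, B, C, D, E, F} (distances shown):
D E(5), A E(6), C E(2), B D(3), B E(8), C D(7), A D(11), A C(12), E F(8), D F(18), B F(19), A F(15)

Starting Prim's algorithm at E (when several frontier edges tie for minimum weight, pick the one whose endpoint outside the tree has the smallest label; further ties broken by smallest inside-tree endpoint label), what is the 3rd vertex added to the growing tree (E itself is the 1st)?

D

Prim, starting at E.
Step 1: cheapest edge leaving the tree is C E (2); add C.
Step 2: cheapest edge leaving the tree is D E (5); add D.
Step 3: cheapest edge leaving the tree is B D (3); add B.
Step 4: cheapest edge leaving the tree is A E (6); add A.
Step 5: cheapest edge leaving the tree is E F (8); add F.
Vertex order: E, C, D, B, A, F. The 3rd vertex is D.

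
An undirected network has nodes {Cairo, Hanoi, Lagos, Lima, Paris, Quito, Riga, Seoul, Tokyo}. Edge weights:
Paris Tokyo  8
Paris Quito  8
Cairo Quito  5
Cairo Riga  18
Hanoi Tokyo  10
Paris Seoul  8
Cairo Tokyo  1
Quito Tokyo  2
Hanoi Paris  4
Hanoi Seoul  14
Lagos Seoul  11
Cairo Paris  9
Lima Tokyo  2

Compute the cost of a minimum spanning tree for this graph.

54

Grow the tree from Quito using Prim:
Step 1: cheapest edge leaving the tree is Quito Tokyo (2); add Tokyo.
Step 2: cheapest edge leaving the tree is Cairo Tokyo (1); add Cairo.
Step 3: cheapest edge leaving the tree is Lima Tokyo (2); add Lima.
Step 4: cheapest edge leaving the tree is Paris Quito (8); add Paris.
Step 5: cheapest edge leaving the tree is Hanoi Paris (4); add Hanoi.
Step 6: cheapest edge leaving the tree is Paris Seoul (8); add Seoul.
Step 7: cheapest edge leaving the tree is Lagos Seoul (11); add Lagos.
Step 8: cheapest edge leaving the tree is Cairo Riga (18); add Riga.
MST edges: Quito Tokyo, Cairo Tokyo, Lima Tokyo, Paris Quito, Hanoi Paris, Paris Seoul, Lagos Seoul, Cairo Riga; total weight 2+1+2+8+4+8+11+18 = 54.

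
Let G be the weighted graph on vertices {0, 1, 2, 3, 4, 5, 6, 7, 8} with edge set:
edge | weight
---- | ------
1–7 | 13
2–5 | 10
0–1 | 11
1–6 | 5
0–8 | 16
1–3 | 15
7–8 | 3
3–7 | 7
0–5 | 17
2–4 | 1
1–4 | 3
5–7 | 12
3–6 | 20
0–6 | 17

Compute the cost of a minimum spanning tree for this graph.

Kruskal: consider edges lightest-first.
2–4 (1): add — endpoints in different components.
1–4 (3): add — endpoints in different components.
7–8 (3): add — endpoints in different components.
1–6 (5): add — endpoints in different components.
3–7 (7): add — endpoints in different components.
2–5 (10): add — endpoints in different components.
0–1 (11): add — endpoints in different components.
5–7 (12): add — endpoints in different components.
MST edges: 2–4, 1–4, 7–8, 1–6, 3–7, 2–5, 0–1, 5–7; total weight 1+3+3+5+7+10+11+12 = 52.

52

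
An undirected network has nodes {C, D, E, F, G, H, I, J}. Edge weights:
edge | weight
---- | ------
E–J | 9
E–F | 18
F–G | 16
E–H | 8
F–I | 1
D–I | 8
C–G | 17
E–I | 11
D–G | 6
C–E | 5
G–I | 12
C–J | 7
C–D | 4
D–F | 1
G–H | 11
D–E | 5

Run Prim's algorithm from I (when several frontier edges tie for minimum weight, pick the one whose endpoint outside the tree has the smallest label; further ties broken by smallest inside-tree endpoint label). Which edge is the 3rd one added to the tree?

C-D

Grow the tree from I using Prim:
Step 1: cheapest edge leaving the tree is F–I (1); add F.
Step 2: cheapest edge leaving the tree is D–F (1); add D.
Step 3: cheapest edge leaving the tree is C–D (4); add C.
Step 4: cheapest edge leaving the tree is C–E (5); add E.
Step 5: cheapest edge leaving the tree is D–G (6); add G.
Step 6: cheapest edge leaving the tree is C–J (7); add J.
Step 7: cheapest edge leaving the tree is E–H (8); add H.
The 3rd edge added is C–D.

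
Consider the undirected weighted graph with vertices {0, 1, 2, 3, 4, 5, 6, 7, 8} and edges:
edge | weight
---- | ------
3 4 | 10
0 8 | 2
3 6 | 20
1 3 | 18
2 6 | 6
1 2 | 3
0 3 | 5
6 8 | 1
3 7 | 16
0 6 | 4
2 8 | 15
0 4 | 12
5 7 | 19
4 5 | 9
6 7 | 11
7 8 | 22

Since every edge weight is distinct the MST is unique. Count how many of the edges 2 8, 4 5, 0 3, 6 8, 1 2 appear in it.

Kruskal: consider edges lightest-first.
6 8 (1): add — endpoints in different components.
0 8 (2): add — endpoints in different components.
1 2 (3): add — endpoints in different components.
0 6 (4): skip — 0 and 6 already connected.
0 3 (5): add — endpoints in different components.
2 6 (6): add — endpoints in different components.
4 5 (9): add — endpoints in different components.
3 4 (10): add — endpoints in different components.
6 7 (11): add — endpoints in different components.
MST edge set: {6 8, 0 8, 1 2, 0 3, 2 6, 4 5, 3 4, 6 7}.
Of the listed edges, {4 5, 0 3, 6 8, 1 2} are in the MST → 4.

4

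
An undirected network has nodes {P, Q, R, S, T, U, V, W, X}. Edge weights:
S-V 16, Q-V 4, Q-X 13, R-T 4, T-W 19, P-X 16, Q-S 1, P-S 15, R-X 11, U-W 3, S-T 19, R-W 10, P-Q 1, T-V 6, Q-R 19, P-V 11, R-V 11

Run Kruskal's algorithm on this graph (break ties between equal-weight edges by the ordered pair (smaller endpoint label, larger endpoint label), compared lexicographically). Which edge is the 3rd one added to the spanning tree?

U-W

Sort edges by weight, then run Kruskal:
P-Q (1): add — endpoints in different components.
Q-S (1): add — endpoints in different components.
U-W (3): add — endpoints in different components.
Q-V (4): add — endpoints in different components.
R-T (4): add — endpoints in different components.
T-V (6): add — endpoints in different components.
R-W (10): add — endpoints in different components.
P-V (11): skip — V and P already connected.
R-V (11): skip — R and V already connected.
R-X (11): add — endpoints in different components.
The 3rd edge added is U-W.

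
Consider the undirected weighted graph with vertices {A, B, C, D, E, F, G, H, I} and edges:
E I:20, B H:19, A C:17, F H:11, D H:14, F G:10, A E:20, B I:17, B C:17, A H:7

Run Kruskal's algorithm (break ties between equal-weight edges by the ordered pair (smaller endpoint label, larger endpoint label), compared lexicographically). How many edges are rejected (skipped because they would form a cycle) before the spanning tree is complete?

Kruskal's algorithm — process edges by increasing weight (ties by edge label):
A H (7): add — endpoints in different components.
F G (10): add — endpoints in different components.
F H (11): add — endpoints in different components.
D H (14): add — endpoints in different components.
A C (17): add — endpoints in different components.
B C (17): add — endpoints in different components.
B I (17): add — endpoints in different components.
B H (19): skip — B and H already connected.
A E (20): add — endpoints in different components.
Edges rejected before the tree was complete: 1.

1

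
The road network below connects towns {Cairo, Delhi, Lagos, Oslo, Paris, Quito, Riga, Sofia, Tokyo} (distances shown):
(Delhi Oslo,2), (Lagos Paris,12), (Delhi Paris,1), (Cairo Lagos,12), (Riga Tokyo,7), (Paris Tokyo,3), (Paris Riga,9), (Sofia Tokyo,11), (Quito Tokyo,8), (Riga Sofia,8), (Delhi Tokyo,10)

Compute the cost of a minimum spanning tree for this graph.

53

Prim, starting at Sofia.
Step 1: cheapest edge leaving the tree is Riga Sofia (8); add Riga.
Step 2: cheapest edge leaving the tree is Riga Tokyo (7); add Tokyo.
Step 3: cheapest edge leaving the tree is Paris Tokyo (3); add Paris.
Step 4: cheapest edge leaving the tree is Delhi Paris (1); add Delhi.
Step 5: cheapest edge leaving the tree is Delhi Oslo (2); add Oslo.
Step 6: cheapest edge leaving the tree is Quito Tokyo (8); add Quito.
Step 7: cheapest edge leaving the tree is Lagos Paris (12); add Lagos.
Step 8: cheapest edge leaving the tree is Cairo Lagos (12); add Cairo.
MST edges: Riga Sofia, Riga Tokyo, Paris Tokyo, Delhi Paris, Delhi Oslo, Quito Tokyo, Lagos Paris, Cairo Lagos; total weight 8+7+3+1+2+8+12+12 = 53.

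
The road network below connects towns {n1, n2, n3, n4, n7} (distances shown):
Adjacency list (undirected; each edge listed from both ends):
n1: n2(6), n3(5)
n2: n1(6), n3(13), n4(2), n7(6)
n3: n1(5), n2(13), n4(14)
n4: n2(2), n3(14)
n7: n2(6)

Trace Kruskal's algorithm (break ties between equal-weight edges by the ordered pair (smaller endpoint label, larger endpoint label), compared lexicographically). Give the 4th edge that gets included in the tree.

Kruskal: consider edges lightest-first.
n2-n4 (2): add — endpoints in different components.
n1-n3 (5): add — endpoints in different components.
n1-n2 (6): add — endpoints in different components.
n2-n7 (6): add — endpoints in different components.
The 4th edge added is n2-n7.

n2-n7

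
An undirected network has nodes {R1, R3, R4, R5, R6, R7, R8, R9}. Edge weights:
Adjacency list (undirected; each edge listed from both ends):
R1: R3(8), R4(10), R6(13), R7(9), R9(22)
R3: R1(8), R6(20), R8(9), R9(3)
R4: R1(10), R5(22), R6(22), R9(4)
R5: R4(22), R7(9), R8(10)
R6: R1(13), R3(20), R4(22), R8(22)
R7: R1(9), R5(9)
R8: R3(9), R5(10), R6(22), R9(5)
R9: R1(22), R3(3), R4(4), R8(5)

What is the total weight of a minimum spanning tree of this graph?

51

Sort edges by weight, then run Kruskal:
R3 R9 (3): add — endpoints in different components.
R4 R9 (4): add — endpoints in different components.
R8 R9 (5): add — endpoints in different components.
R1 R3 (8): add — endpoints in different components.
R1 R7 (9): add — endpoints in different components.
R3 R8 (9): skip — R3 and R8 already connected.
R5 R7 (9): add — endpoints in different components.
R1 R4 (10): skip — R4 and R1 already connected.
R5 R8 (10): skip — R8 and R5 already connected.
R1 R6 (13): add — endpoints in different components.
MST edges: R3 R9, R4 R9, R8 R9, R1 R3, R1 R7, R5 R7, R1 R6; total weight 3+4+5+8+9+9+13 = 51.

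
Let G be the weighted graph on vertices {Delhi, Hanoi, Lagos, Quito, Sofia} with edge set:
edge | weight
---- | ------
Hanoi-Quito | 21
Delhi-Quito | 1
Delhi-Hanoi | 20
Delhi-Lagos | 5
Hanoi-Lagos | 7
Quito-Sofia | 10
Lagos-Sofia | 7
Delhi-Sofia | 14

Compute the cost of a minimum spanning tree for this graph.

Kruskal's algorithm — process edges by increasing weight (ties by edge label):
Delhi-Quito (1): add. Components now {Hanoi} {Delhi,Quito} {Sofia} {Lagos}
Delhi-Lagos (5): add. Components now {Hanoi} {Delhi,Lagos,Quito} {Sofia}
Hanoi-Lagos (7): add. Components now {Delhi,Hanoi,Lagos,Quito} {Sofia}
Lagos-Sofia (7): add. Components now {Delhi,Hanoi,Lagos,Quito,Sofia}
MST edges: Delhi-Quito, Delhi-Lagos, Hanoi-Lagos, Lagos-Sofia; total weight 1+5+7+7 = 20.

20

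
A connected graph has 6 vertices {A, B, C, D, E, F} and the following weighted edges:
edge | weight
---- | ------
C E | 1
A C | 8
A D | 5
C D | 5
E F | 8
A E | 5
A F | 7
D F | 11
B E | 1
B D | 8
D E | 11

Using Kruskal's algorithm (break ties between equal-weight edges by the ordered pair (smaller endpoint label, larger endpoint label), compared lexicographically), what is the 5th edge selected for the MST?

Sort edges by weight, then run Kruskal:
B E (1): add — endpoints in different components.
C E (1): add — endpoints in different components.
A D (5): add — endpoints in different components.
A E (5): add — endpoints in different components.
C D (5): skip — C and D already connected.
A F (7): add — endpoints in different components.
The 5th edge added is A F.

A-F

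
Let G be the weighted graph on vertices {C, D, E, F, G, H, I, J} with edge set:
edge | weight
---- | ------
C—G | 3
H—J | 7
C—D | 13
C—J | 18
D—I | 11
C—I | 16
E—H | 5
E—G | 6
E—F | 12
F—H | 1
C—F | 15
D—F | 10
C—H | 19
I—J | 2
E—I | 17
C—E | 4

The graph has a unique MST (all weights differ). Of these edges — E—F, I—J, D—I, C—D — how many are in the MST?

Sort edges by weight, then run Kruskal:
F—H (1): add — endpoints in different components.
I—J (2): add — endpoints in different components.
C—G (3): add — endpoints in different components.
C—E (4): add — endpoints in different components.
E—H (5): add — endpoints in different components.
E—G (6): skip — E and G already connected.
H—J (7): add — endpoints in different components.
D—F (10): add — endpoints in different components.
MST edge set: {F—H, I—J, C—G, C—E, E—H, H—J, D—F}.
Of the listed edges, {I—J} are in the MST → 1.

1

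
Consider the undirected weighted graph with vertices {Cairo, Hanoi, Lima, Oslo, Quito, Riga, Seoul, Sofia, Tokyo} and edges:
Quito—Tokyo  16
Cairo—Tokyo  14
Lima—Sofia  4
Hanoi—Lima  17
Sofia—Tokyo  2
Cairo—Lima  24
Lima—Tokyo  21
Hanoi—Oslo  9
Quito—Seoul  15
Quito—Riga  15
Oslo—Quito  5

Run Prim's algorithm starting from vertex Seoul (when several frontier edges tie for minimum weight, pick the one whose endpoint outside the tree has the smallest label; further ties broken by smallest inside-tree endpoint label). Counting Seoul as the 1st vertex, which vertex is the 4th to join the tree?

Hanoi

Grow the tree from Seoul using Prim:
Step 1: frontier [Quito—Seoul 15] → take Quito—Seoul (15); add Quito.
Step 2: frontier [Oslo—Quito 5, Quito—Riga 15, Quito—Tokyo 16] → take Oslo—Quito (5); add Oslo.
Step 3: frontier [Hanoi—Oslo 9, Quito—Riga 15, Quito—Tokyo 16] → take Hanoi—Oslo (9); add Hanoi.
Step 4: frontier [Hanoi—Lima 17, Quito—Riga 15, Quito—Tokyo 16] → take Quito—Riga (15); add Riga.
Step 5: frontier [Hanoi—Lima 17, Quito—Tokyo 16] → take Quito—Tokyo (16); add Tokyo.
Step 6: frontier [Hanoi—Lima 17, Sofia—Tokyo 2, Cairo—Tokyo 14, Lima—Tokyo 21] → take Sofia—Tokyo (2); add Sofia.
Step 7: frontier [Hanoi—Lima 17, Lima—Sofia 4, Cairo—Tokyo 14, Lima—Tokyo 21] → take Lima—Sofia (4); add Lima.
Step 8: frontier [Cairo—Lima 24, Cairo—Tokyo 14] → take Cairo—Tokyo (14); add Cairo.
Vertex order: Seoul, Quito, Oslo, Hanoi, Riga, Tokyo, Sofia, Lima, Cairo. The 4th vertex is Hanoi.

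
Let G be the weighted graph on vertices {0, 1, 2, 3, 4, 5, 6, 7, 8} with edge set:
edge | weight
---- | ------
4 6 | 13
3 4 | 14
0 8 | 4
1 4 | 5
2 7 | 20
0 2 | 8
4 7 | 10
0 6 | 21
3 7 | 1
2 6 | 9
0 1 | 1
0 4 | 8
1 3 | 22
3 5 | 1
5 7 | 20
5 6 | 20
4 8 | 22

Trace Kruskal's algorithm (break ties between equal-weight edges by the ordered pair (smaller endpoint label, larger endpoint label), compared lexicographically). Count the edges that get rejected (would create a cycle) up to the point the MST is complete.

Sort edges by weight, then run Kruskal:
0 1 (1): add — endpoints in different components.
3 5 (1): add — endpoints in different components.
3 7 (1): add — endpoints in different components.
0 8 (4): add — endpoints in different components.
1 4 (5): add — endpoints in different components.
0 2 (8): add — endpoints in different components.
0 4 (8): skip — 0 and 4 already connected.
2 6 (9): add — endpoints in different components.
4 7 (10): add — endpoints in different components.
Edges rejected before the tree was complete: 1.

1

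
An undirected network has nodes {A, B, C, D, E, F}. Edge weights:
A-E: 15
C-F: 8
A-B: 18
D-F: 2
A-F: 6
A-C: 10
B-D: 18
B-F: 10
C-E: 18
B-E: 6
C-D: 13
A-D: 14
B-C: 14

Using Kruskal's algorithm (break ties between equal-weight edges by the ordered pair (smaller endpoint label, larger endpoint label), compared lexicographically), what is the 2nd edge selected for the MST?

Kruskal: consider edges lightest-first.
D-F (2): add — endpoints in different components.
A-F (6): add — endpoints in different components.
B-E (6): add — endpoints in different components.
C-F (8): add — endpoints in different components.
A-C (10): skip — A and C already connected.
B-F (10): add — endpoints in different components.
The 2nd edge added is A-F.

A-F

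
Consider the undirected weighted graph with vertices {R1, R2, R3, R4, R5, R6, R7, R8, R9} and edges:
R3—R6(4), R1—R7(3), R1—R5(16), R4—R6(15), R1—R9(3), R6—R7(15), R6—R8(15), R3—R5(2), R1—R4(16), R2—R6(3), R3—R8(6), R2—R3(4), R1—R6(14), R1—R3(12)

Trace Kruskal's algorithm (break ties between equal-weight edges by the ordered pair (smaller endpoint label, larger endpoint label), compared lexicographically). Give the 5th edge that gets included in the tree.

R2-R3

Kruskal: consider edges lightest-first.
R3—R5 (2): add — endpoints in different components.
R1—R7 (3): add — endpoints in different components.
R1—R9 (3): add — endpoints in different components.
R2—R6 (3): add — endpoints in different components.
R2—R3 (4): add — endpoints in different components.
R3—R6 (4): skip — R6 and R3 already connected.
R3—R8 (6): add — endpoints in different components.
R1—R3 (12): add — endpoints in different components.
R1—R6 (14): skip — R6 and R1 already connected.
R4—R6 (15): add — endpoints in different components.
The 5th edge added is R2—R3.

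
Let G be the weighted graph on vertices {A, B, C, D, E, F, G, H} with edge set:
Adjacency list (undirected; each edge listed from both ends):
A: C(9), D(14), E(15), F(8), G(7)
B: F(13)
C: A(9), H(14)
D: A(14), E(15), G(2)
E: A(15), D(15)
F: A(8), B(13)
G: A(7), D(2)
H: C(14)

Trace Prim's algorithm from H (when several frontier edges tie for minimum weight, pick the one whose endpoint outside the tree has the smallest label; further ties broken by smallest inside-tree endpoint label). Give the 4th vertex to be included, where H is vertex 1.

G

Prim, starting at H.
Step 1: frontier [C H 14] → take C H (14); add C.
Step 2: frontier [A C 9] → take A C (9); add A.
Step 3: frontier [A G 7, A F 8, A D 14, A E 15] → take A G (7); add G.
Step 4: frontier [A F 8, A D 14, A E 15, D G 2] → take D G (2); add D.
Step 5: frontier [A F 8, A E 15, D E 15] → take A F (8); add F.
Step 6: frontier [A E 15, D E 15, B F 13] → take B F (13); add B.
Step 7: frontier [A E 15, D E 15] → take A E (15); add E.
Vertex order: H, C, A, G, D, F, B, E. The 4th vertex is G.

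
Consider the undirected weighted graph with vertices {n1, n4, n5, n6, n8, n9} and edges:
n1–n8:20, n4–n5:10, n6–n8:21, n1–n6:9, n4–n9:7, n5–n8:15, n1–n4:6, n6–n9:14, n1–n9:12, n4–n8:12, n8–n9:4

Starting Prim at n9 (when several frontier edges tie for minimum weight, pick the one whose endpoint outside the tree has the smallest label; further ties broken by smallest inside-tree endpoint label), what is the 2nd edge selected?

n4-n9

Prim, starting at n9.
Step 1: frontier [n8–n9 4, n4–n9 7, n1–n9 12, n6–n9 14] → take n8–n9 (4); add n8.
Step 2: frontier [n4–n8 12, n5–n8 15, n1–n8 20, n6–n8 21, n4–n9 7, n1–n9 12, n6–n9 14] → take n4–n9 (7); add n4.
Step 3: frontier [n1–n4 6, n4–n5 10, n5–n8 15, n1–n8 20, n6–n8 21, n1–n9 12, n6–n9 14] → take n1–n4 (6); add n1.
Step 4: frontier [n1–n6 9, n4–n5 10, n5–n8 15, n6–n8 21, n6–n9 14] → take n1–n6 (9); add n6.
Step 5: frontier [n4–n5 10, n5–n8 15] → take n4–n5 (10); add n5.
The 2nd edge added is n4–n9.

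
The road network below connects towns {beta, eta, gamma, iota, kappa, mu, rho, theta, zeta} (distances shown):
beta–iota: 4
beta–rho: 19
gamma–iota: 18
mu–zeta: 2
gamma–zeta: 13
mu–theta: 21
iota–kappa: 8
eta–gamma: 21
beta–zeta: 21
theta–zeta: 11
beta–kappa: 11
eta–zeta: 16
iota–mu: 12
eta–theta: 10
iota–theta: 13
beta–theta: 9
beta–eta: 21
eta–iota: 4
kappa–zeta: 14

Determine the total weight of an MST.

70

Kruskal's algorithm — process edges by increasing weight (ties by edge label):
mu–zeta (2): add — endpoints in different components.
beta–iota (4): add — endpoints in different components.
eta–iota (4): add — endpoints in different components.
iota–kappa (8): add — endpoints in different components.
beta–theta (9): add — endpoints in different components.
eta–theta (10): skip — eta and theta already connected.
beta–kappa (11): skip — beta and kappa already connected.
theta–zeta (11): add — endpoints in different components.
iota–mu (12): skip — iota and mu already connected.
gamma–zeta (13): add — endpoints in different components.
iota–theta (13): skip — iota and theta already connected.
kappa–zeta (14): skip — kappa and zeta already connected.
eta–zeta (16): skip — zeta and eta already connected.
gamma–iota (18): skip — iota and gamma already connected.
beta–rho (19): add — endpoints in different components.
MST edges: mu–zeta, beta–iota, eta–iota, iota–kappa, beta–theta, theta–zeta, gamma–zeta, beta–rho; total weight 2+4+4+8+9+11+13+19 = 70.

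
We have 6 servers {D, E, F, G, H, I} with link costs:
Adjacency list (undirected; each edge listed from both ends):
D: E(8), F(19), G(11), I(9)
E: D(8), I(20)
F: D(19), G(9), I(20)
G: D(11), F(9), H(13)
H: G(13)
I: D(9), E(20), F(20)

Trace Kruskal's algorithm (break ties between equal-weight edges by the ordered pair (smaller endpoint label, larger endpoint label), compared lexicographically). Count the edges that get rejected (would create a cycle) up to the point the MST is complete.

0

Kruskal: consider edges lightest-first.
D–E (8): add. Components now {D,E} {F} {G} {H} {I}
D–I (9): add. Components now {D,E,I} {F} {G} {H}
F–G (9): add. Components now {D,E,I} {F,G} {H}
D–G (11): add. Components now {D,E,F,G,I} {H}
G–H (13): add. Components now {D,E,F,G,H,I}
Edges rejected before the tree was complete: 0.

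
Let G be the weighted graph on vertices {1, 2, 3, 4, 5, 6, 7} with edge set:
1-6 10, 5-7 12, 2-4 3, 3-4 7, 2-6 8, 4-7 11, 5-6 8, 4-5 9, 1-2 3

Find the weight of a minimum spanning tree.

Kruskal: consider edges lightest-first.
1-2 (3): add. Components now {1,2} {3} {4} {5} {6} {7}
2-4 (3): add. Components now {1,2,4} {3} {5} {6} {7}
3-4 (7): add. Components now {1,2,3,4} {5} {6} {7}
2-6 (8): add. Components now {1,2,3,4,6} {5} {7}
5-6 (8): add. Components now {1,2,3,4,5,6} {7}
4-5 (9): skip — 4 and 5 already connected.
1-6 (10): skip — 1 and 6 already connected.
4-7 (11): add. Components now {1,2,3,4,5,6,7}
MST edges: 1-2, 2-4, 3-4, 2-6, 5-6, 4-7; total weight 3+3+7+8+8+11 = 40.

40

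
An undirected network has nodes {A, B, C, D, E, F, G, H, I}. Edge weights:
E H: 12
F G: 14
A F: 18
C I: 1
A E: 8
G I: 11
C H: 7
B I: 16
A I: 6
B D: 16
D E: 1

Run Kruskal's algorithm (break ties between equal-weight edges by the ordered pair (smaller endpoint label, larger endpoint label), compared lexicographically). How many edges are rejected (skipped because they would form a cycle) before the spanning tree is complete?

1

Sort edges by weight, then run Kruskal:
C I (1): add — endpoints in different components.
D E (1): add — endpoints in different components.
A I (6): add — endpoints in different components.
C H (7): add — endpoints in different components.
A E (8): add — endpoints in different components.
G I (11): add — endpoints in different components.
E H (12): skip — E and H already connected.
F G (14): add — endpoints in different components.
B D (16): add — endpoints in different components.
Edges rejected before the tree was complete: 1.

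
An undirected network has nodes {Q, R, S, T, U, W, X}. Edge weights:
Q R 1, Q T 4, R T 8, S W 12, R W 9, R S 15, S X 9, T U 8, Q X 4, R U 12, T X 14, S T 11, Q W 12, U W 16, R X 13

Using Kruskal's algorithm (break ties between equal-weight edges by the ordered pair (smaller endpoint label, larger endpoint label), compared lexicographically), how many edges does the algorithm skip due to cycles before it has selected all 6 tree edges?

Kruskal's algorithm — process edges by increasing weight (ties by edge label):
Q R (1): add — endpoints in different components.
Q T (4): add — endpoints in different components.
Q X (4): add — endpoints in different components.
R T (8): skip — T and R already connected.
T U (8): add — endpoints in different components.
R W (9): add — endpoints in different components.
S X (9): add — endpoints in different components.
Edges rejected before the tree was complete: 1.

1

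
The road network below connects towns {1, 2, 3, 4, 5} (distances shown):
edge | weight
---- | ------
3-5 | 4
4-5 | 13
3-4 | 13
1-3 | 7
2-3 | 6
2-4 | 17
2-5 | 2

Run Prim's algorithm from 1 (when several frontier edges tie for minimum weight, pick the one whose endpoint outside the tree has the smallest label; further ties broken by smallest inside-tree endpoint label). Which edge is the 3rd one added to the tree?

Grow the tree from 1 using Prim:
Step 1: frontier [1-3 7] → take 1-3 (7); add 3.
Step 2: frontier [3-5 4, 2-3 6, 3-4 13] → take 3-5 (4); add 5.
Step 3: frontier [2-3 6, 3-4 13, 2-5 2, 4-5 13] → take 2-5 (2); add 2.
Step 4: frontier [2-4 17, 3-4 13, 4-5 13] → take 3-4 (13); add 4.
The 3rd edge added is 2-5.

2-5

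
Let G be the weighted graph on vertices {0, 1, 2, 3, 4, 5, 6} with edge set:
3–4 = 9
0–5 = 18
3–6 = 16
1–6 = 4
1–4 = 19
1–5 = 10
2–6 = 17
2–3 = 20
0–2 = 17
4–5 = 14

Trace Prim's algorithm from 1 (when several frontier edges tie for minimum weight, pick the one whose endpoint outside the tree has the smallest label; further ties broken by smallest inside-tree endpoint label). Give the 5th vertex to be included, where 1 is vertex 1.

Grow the tree from 1 using Prim:
Step 1: frontier [1–6 4, 1–5 10, 1–4 19] → take 1–6 (4); add 6.
Step 2: frontier [1–5 10, 1–4 19, 3–6 16, 2–6 17] → take 1–5 (10); add 5.
Step 3: frontier [1–4 19, 4–5 14, 0–5 18, 3–6 16, 2–6 17] → take 4–5 (14); add 4.
Step 4: frontier [3–4 9, 0–5 18, 3–6 16, 2–6 17] → take 3–4 (9); add 3.
Step 5: frontier [2–3 20, 0–5 18, 2–6 17] → take 2–6 (17); add 2.
Step 6: frontier [0–2 17, 0–5 18] → take 0–2 (17); add 0.
Vertex order: 1, 6, 5, 4, 3, 2, 0. The 5th vertex is 3.

3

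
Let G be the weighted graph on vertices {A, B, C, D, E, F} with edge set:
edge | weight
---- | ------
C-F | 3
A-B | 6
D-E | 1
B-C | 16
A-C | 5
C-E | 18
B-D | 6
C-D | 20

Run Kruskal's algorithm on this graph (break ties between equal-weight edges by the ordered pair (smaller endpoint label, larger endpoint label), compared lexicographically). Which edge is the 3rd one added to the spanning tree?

Kruskal: consider edges lightest-first.
D-E (1): add. Components now {A} {B} {C} {D,E} {F}
C-F (3): add. Components now {A} {B} {C,F} {D,E}
A-C (5): add. Components now {A,C,F} {B} {D,E}
A-B (6): add. Components now {A,B,C,F} {D,E}
B-D (6): add. Components now {A,B,C,D,E,F}
The 3rd edge added is A-C.

A-C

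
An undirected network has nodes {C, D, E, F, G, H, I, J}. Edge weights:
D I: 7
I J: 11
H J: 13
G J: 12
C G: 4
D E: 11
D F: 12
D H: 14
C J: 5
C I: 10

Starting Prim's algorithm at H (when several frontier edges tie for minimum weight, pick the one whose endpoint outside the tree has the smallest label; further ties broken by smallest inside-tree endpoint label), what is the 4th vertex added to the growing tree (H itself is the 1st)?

Prim's algorithm from H:
Step 1: cheapest edge leaving the tree is H J (13); add J.
Step 2: cheapest edge leaving the tree is C J (5); add C.
Step 3: cheapest edge leaving the tree is C G (4); add G.
Step 4: cheapest edge leaving the tree is C I (10); add I.
Step 5: cheapest edge leaving the tree is D I (7); add D.
Step 6: cheapest edge leaving the tree is D E (11); add E.
Step 7: cheapest edge leaving the tree is D F (12); add F.
Vertex order: H, J, C, G, I, D, E, F. The 4th vertex is G.

G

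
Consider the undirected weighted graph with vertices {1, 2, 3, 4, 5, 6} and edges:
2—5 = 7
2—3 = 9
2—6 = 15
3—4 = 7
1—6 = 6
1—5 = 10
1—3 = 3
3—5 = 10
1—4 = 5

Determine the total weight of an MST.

30

Grow the tree from 6 using Prim:
Step 1: cheapest edge leaving the tree is 1—6 (6); add 1.
Step 2: cheapest edge leaving the tree is 1—3 (3); add 3.
Step 3: cheapest edge leaving the tree is 1—4 (5); add 4.
Step 4: cheapest edge leaving the tree is 2—3 (9); add 2.
Step 5: cheapest edge leaving the tree is 2—5 (7); add 5.
MST edges: 1—6, 1—3, 1—4, 2—3, 2—5; total weight 6+3+5+9+7 = 30.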